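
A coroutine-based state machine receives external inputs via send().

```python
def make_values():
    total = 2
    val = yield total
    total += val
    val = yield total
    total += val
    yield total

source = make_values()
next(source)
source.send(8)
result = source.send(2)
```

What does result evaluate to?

Step 1: next() -> yield total=2.
Step 2: send(8) -> val=8, total = 2+8 = 10, yield 10.
Step 3: send(2) -> val=2, total = 10+2 = 12, yield 12.
Therefore result = 12.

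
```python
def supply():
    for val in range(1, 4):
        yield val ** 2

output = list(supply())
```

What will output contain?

Step 1: For each val in range(1, 4), yield val**2:
  val=1: yield 1**2 = 1
  val=2: yield 2**2 = 4
  val=3: yield 3**2 = 9
Therefore output = [1, 4, 9].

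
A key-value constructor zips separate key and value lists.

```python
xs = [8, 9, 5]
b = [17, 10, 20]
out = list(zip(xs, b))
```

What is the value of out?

Step 1: zip pairs elements at same index:
  Index 0: (8, 17)
  Index 1: (9, 10)
  Index 2: (5, 20)
Therefore out = [(8, 17), (9, 10), (5, 20)].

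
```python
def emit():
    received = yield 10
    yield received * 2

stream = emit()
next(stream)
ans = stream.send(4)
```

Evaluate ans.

Step 1: next(stream) advances to first yield, producing 10.
Step 2: send(4) resumes, received = 4.
Step 3: yield received * 2 = 4 * 2 = 8.
Therefore ans = 8.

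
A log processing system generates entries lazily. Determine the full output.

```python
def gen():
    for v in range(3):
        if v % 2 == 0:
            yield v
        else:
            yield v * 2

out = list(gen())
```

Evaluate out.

Step 1: For each v in range(3), yield v if even, else v*2:
  v=0 (even): yield 0
  v=1 (odd): yield 1*2 = 2
  v=2 (even): yield 2
Therefore out = [0, 2, 2].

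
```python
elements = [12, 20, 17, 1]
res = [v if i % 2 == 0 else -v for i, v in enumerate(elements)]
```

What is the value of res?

Step 1: For each (i, v), keep v if i is even, negate if odd:
  i=0 (even): keep 12
  i=1 (odd): negate to -20
  i=2 (even): keep 17
  i=3 (odd): negate to -1
Therefore res = [12, -20, 17, -1].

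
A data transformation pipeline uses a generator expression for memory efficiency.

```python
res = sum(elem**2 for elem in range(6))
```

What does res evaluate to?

Step 1: Compute elem**2 for each elem in range(6):
  elem=0: 0**2 = 0
  elem=1: 1**2 = 1
  elem=2: 2**2 = 4
  elem=3: 3**2 = 9
  elem=4: 4**2 = 16
  elem=5: 5**2 = 25
Step 2: sum = 0 + 1 + 4 + 9 + 16 + 25 = 55.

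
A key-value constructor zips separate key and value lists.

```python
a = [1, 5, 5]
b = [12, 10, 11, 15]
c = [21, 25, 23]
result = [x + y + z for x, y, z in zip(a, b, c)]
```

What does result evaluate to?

Step 1: zip three lists (truncates to shortest, len=3):
  1 + 12 + 21 = 34
  5 + 10 + 25 = 40
  5 + 11 + 23 = 39
Therefore result = [34, 40, 39].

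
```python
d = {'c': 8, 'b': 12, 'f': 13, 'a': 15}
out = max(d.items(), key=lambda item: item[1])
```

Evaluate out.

Step 1: Find item with maximum value:
  ('c', 8)
  ('b', 12)
  ('f', 13)
  ('a', 15)
Step 2: Maximum value is 15 at key 'a'.
Therefore out = ('a', 15).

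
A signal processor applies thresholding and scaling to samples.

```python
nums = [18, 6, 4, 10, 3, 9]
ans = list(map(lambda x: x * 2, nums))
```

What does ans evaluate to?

Step 1: Apply lambda x: x * 2 to each element:
  18 -> 36
  6 -> 12
  4 -> 8
  10 -> 20
  3 -> 6
  9 -> 18
Therefore ans = [36, 12, 8, 20, 6, 18].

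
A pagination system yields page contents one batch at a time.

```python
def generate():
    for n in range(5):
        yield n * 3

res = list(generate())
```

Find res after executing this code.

Step 1: For each n in range(5), yield n * 3:
  n=0: yield 0 * 3 = 0
  n=1: yield 1 * 3 = 3
  n=2: yield 2 * 3 = 6
  n=3: yield 3 * 3 = 9
  n=4: yield 4 * 3 = 12
Therefore res = [0, 3, 6, 9, 12].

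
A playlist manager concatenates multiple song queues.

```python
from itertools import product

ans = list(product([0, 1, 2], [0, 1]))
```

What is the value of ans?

Step 1: product([0, 1, 2], [0, 1]) gives all pairs:
  (0, 0)
  (0, 1)
  (1, 0)
  (1, 1)
  (2, 0)
  (2, 1)
Therefore ans = [(0, 0), (0, 1), (1, 0), (1, 1), (2, 0), (2, 1)].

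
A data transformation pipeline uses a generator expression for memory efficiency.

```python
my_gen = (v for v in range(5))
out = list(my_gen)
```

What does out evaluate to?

Step 1: Generator expression iterates range(5): [0, 1, 2, 3, 4].
Step 2: list() collects all values.
Therefore out = [0, 1, 2, 3, 4].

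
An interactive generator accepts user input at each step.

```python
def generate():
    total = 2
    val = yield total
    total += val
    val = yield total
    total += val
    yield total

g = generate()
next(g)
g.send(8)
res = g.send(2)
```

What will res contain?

Step 1: next() -> yield total=2.
Step 2: send(8) -> val=8, total = 2+8 = 10, yield 10.
Step 3: send(2) -> val=2, total = 10+2 = 12, yield 12.
Therefore res = 12.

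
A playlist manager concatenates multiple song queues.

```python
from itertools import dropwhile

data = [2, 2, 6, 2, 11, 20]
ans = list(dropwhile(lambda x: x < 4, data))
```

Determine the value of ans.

Step 1: dropwhile drops elements while < 4:
  2 < 4: dropped
  2 < 4: dropped
  6: kept (dropping stopped)
Step 2: Remaining elements kept regardless of condition.
Therefore ans = [6, 2, 11, 20].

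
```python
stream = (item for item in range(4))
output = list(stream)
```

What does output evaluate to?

Step 1: Generator expression iterates range(4): [0, 1, 2, 3].
Step 2: list() collects all values.
Therefore output = [0, 1, 2, 3].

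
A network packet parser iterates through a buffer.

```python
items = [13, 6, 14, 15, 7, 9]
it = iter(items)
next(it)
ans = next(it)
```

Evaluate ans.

Step 1: Create iterator over [13, 6, 14, 15, 7, 9].
Step 2: next() consumes 13.
Step 3: next() returns 6.
Therefore ans = 6.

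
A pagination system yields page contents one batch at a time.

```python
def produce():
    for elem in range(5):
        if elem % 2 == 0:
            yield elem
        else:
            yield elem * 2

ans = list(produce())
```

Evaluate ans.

Step 1: For each elem in range(5), yield elem if even, else elem*2:
  elem=0 (even): yield 0
  elem=1 (odd): yield 1*2 = 2
  elem=2 (even): yield 2
  elem=3 (odd): yield 3*2 = 6
  elem=4 (even): yield 4
Therefore ans = [0, 2, 2, 6, 4].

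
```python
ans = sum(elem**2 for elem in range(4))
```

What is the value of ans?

Step 1: Compute elem**2 for each elem in range(4):
  elem=0: 0**2 = 0
  elem=1: 1**2 = 1
  elem=2: 2**2 = 4
  elem=3: 3**2 = 9
Step 2: sum = 0 + 1 + 4 + 9 = 14.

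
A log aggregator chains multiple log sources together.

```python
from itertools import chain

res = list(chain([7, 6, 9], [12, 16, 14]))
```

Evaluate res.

Step 1: chain() concatenates iterables: [7, 6, 9] + [12, 16, 14].
Therefore res = [7, 6, 9, 12, 16, 14].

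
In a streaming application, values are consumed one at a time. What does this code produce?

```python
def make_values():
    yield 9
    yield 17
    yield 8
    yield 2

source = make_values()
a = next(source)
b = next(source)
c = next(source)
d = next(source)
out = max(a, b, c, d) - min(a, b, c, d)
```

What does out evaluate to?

Step 1: Create generator and consume all values:
  a = next(source) = 9
  b = next(source) = 17
  c = next(source) = 8
  d = next(source) = 2
Step 2: max = 17, min = 2, out = 17 - 2 = 15.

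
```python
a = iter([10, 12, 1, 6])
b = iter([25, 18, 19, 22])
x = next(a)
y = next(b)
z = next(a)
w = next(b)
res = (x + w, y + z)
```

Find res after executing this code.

Step 1: a iterates [10, 12, 1, 6], b iterates [25, 18, 19, 22].
Step 2: x = next(a) = 10, y = next(b) = 25.
Step 3: z = next(a) = 12, w = next(b) = 18.
Step 4: res = (10 + 18, 25 + 12) = (28, 37).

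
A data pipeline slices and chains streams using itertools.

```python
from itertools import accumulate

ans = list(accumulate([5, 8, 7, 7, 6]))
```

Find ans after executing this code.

Step 1: accumulate computes running sums:
  + 5 = 5
  + 8 = 13
  + 7 = 20
  + 7 = 27
  + 6 = 33
Therefore ans = [5, 13, 20, 27, 33].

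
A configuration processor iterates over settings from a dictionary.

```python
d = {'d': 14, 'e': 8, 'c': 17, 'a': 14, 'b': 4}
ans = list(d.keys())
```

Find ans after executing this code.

Step 1: d.keys() returns the dictionary keys in insertion order.
Therefore ans = ['d', 'e', 'c', 'a', 'b'].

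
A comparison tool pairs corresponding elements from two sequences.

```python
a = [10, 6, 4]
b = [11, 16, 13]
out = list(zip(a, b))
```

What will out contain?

Step 1: zip pairs elements at same index:
  Index 0: (10, 11)
  Index 1: (6, 16)
  Index 2: (4, 13)
Therefore out = [(10, 11), (6, 16), (4, 13)].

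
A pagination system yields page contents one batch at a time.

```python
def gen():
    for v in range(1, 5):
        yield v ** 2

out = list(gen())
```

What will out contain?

Step 1: For each v in range(1, 5), yield v**2:
  v=1: yield 1**2 = 1
  v=2: yield 2**2 = 4
  v=3: yield 3**2 = 9
  v=4: yield 4**2 = 16
Therefore out = [1, 4, 9, 16].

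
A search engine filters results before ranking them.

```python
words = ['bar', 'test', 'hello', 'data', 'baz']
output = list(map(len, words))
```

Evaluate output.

Step 1: Map len() to each word:
  'bar' -> 3
  'test' -> 4
  'hello' -> 5
  'data' -> 4
  'baz' -> 3
Therefore output = [3, 4, 5, 4, 3].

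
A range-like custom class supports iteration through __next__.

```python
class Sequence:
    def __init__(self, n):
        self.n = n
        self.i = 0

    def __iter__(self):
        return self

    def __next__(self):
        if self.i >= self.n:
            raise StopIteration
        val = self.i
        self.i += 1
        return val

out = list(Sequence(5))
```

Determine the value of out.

Step 1: Sequence(5) creates an iterator counting 0 to 4.
Step 2: list() consumes all values: [0, 1, 2, 3, 4].
Therefore out = [0, 1, 2, 3, 4].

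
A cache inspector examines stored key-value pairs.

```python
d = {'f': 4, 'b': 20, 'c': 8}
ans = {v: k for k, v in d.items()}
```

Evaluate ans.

Step 1: Invert dict (swap keys and values):
  'f': 4 -> 4: 'f'
  'b': 20 -> 20: 'b'
  'c': 8 -> 8: 'c'
Therefore ans = {4: 'f', 20: 'b', 8: 'c'}.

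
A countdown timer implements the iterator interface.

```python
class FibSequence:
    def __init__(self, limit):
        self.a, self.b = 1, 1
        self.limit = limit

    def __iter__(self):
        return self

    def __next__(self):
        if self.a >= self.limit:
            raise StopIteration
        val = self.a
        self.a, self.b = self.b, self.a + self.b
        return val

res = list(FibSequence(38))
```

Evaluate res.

Step 1: Fibonacci-like sequence (a=1, b=1) until >= 38:
  Yield 1, then a,b = 1,2
  Yield 1, then a,b = 2,3
  Yield 2, then a,b = 3,5
  Yield 3, then a,b = 5,8
  Yield 5, then a,b = 8,13
  Yield 8, then a,b = 13,21
  Yield 13, then a,b = 21,34
  Yield 21, then a,b = 34,55
  Yield 34, then a,b = 55,89
Step 2: 55 >= 38, stop.
Therefore res = [1, 1, 2, 3, 5, 8, 13, 21, 34].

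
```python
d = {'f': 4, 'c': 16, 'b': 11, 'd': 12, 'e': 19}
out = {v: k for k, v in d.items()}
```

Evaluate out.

Step 1: Invert dict (swap keys and values):
  'f': 4 -> 4: 'f'
  'c': 16 -> 16: 'c'
  'b': 11 -> 11: 'b'
  'd': 12 -> 12: 'd'
  'e': 19 -> 19: 'e'
Therefore out = {4: 'f', 16: 'c', 11: 'b', 12: 'd', 19: 'e'}.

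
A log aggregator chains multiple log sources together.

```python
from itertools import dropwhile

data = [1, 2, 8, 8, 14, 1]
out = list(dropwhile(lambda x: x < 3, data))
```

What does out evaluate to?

Step 1: dropwhile drops elements while < 3:
  1 < 3: dropped
  2 < 3: dropped
  8: kept (dropping stopped)
Step 2: Remaining elements kept regardless of condition.
Therefore out = [8, 8, 14, 1].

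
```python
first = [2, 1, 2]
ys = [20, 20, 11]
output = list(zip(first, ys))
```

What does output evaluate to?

Step 1: zip pairs elements at same index:
  Index 0: (2, 20)
  Index 1: (1, 20)
  Index 2: (2, 11)
Therefore output = [(2, 20), (1, 20), (2, 11)].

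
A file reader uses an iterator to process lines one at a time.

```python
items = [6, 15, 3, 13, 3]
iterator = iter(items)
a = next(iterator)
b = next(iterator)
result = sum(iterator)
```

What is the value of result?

Step 1: Create iterator over [6, 15, 3, 13, 3].
Step 2: a = next() = 6, b = next() = 15.
Step 3: sum() of remaining [3, 13, 3] = 19.
Therefore result = 19.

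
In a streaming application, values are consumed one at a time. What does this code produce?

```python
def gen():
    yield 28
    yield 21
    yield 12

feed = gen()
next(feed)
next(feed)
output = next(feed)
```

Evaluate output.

Step 1: gen() creates a generator.
Step 2: next(feed) yields 28 (consumed and discarded).
Step 3: next(feed) yields 21 (consumed and discarded).
Step 4: next(feed) yields 12, assigned to output.
Therefore output = 12.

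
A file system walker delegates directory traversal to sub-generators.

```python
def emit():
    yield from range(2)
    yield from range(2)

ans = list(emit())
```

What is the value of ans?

Step 1: Trace yields in order:
  yield 0
  yield 1
  yield 0
  yield 1
Therefore ans = [0, 1, 0, 1].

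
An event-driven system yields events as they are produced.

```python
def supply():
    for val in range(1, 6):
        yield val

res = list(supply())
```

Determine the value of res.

Step 1: The generator yields each value from range(1, 6).
Step 2: list() consumes all yields: [1, 2, 3, 4, 5].
Therefore res = [1, 2, 3, 4, 5].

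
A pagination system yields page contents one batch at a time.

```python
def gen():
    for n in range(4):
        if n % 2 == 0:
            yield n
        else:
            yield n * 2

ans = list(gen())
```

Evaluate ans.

Step 1: For each n in range(4), yield n if even, else n*2:
  n=0 (even): yield 0
  n=1 (odd): yield 1*2 = 2
  n=2 (even): yield 2
  n=3 (odd): yield 3*2 = 6
Therefore ans = [0, 2, 2, 6].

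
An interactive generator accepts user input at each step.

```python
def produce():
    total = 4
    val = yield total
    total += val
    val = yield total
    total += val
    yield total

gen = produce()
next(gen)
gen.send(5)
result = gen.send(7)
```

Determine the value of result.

Step 1: next() -> yield total=4.
Step 2: send(5) -> val=5, total = 4+5 = 9, yield 9.
Step 3: send(7) -> val=7, total = 9+7 = 16, yield 16.
Therefore result = 16.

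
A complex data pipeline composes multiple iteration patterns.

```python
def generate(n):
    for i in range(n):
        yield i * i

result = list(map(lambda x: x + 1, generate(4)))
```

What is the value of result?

Step 1: generate(4) yields squares: [0, 1, 4, 9].
Step 2: map adds 1 to each: [1, 2, 5, 10].
Therefore result = [1, 2, 5, 10].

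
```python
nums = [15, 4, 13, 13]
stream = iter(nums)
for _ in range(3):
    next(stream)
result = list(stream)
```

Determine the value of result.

Step 1: Create iterator over [15, 4, 13, 13].
Step 2: Advance 3 positions (consuming [15, 4, 13]).
Step 3: list() collects remaining elements: [13].
Therefore result = [13].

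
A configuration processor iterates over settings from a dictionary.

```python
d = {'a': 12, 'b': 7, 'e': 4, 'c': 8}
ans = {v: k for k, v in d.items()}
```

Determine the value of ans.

Step 1: Invert dict (swap keys and values):
  'a': 12 -> 12: 'a'
  'b': 7 -> 7: 'b'
  'e': 4 -> 4: 'e'
  'c': 8 -> 8: 'c'
Therefore ans = {12: 'a', 7: 'b', 4: 'e', 8: 'c'}.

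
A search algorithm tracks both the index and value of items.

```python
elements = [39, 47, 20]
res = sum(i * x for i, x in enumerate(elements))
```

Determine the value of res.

Step 1: Compute i * x for each (i, x) in enumerate([39, 47, 20]):
  i=0, x=39: 0*39 = 0
  i=1, x=47: 1*47 = 47
  i=2, x=20: 2*20 = 40
Step 2: sum = 0 + 47 + 40 = 87.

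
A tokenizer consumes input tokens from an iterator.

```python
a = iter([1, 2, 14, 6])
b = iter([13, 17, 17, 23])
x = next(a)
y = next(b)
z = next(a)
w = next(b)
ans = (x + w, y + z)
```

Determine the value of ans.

Step 1: a iterates [1, 2, 14, 6], b iterates [13, 17, 17, 23].
Step 2: x = next(a) = 1, y = next(b) = 13.
Step 3: z = next(a) = 2, w = next(b) = 17.
Step 4: ans = (1 + 17, 13 + 2) = (18, 15).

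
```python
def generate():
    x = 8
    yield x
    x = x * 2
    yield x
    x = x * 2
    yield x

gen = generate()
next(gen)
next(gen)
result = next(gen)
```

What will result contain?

Step 1: Trace through generator execution:
  Yield 1: x starts at 8, yield 8
  Yield 2: x = 8 * 2 = 16, yield 16
  Yield 3: x = 16 * 2 = 32, yield 32
Step 2: First next() gets 8, second next() gets the second value, third next() yields 32.
Therefore result = 32.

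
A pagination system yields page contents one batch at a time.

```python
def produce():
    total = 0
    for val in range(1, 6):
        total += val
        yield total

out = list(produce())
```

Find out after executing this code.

Step 1: Generator accumulates running sum:
  val=1: total = 1, yield 1
  val=2: total = 3, yield 3
  val=3: total = 6, yield 6
  val=4: total = 10, yield 10
  val=5: total = 15, yield 15
Therefore out = [1, 3, 6, 10, 15].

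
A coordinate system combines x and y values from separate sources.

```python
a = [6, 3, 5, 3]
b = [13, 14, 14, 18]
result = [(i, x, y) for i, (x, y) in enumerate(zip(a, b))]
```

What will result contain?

Step 1: enumerate(zip(a, b)) gives index with paired elements:
  i=0: (6, 13)
  i=1: (3, 14)
  i=2: (5, 14)
  i=3: (3, 18)
Therefore result = [(0, 6, 13), (1, 3, 14), (2, 5, 14), (3, 3, 18)].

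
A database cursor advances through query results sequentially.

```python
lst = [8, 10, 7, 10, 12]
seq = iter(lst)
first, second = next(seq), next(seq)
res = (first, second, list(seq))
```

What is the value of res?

Step 1: Create iterator over [8, 10, 7, 10, 12].
Step 2: first = 8, second = 10.
Step 3: Remaining elements: [7, 10, 12].
Therefore res = (8, 10, [7, 10, 12]).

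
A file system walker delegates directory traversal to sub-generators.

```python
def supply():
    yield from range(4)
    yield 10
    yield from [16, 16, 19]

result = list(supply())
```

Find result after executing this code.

Step 1: Trace yields in order:
  yield 0
  yield 1
  yield 2
  yield 3
  yield 10
  yield 16
  yield 16
  yield 19
Therefore result = [0, 1, 2, 3, 10, 16, 16, 19].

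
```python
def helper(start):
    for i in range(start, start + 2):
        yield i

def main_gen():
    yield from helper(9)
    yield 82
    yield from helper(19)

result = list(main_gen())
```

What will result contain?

Step 1: main_gen() delegates to helper(9):
  yield 9
  yield 10
Step 2: yield 82
Step 3: Delegates to helper(19):
  yield 19
  yield 20
Therefore result = [9, 10, 82, 19, 20].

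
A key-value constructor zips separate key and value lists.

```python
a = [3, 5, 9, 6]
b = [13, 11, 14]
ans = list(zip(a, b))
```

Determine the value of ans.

Step 1: zip stops at shortest (len(a)=4, len(b)=3):
  Index 0: (3, 13)
  Index 1: (5, 11)
  Index 2: (9, 14)
Step 2: Last element of a (6) has no pair, dropped.
Therefore ans = [(3, 13), (5, 11), (9, 14)].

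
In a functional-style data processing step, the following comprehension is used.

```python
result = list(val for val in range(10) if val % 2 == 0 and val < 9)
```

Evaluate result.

Step 1: Filter range(10) where val % 2 == 0 and val < 9:
  val=0: both conditions met, included
  val=1: excluded (1 % 2 != 0)
  val=2: both conditions met, included
  val=3: excluded (3 % 2 != 0)
  val=4: both conditions met, included
  val=5: excluded (5 % 2 != 0)
  val=6: both conditions met, included
  val=7: excluded (7 % 2 != 0)
  val=8: both conditions met, included
  val=9: excluded (9 % 2 != 0, 9 >= 9)
Therefore result = [0, 2, 4, 6, 8].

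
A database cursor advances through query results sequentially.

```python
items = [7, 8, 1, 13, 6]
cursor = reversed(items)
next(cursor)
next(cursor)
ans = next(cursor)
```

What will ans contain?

Step 1: reversed([7, 8, 1, 13, 6]) gives iterator: [6, 13, 1, 8, 7].
Step 2: First next() = 6, second next() = 13.
Step 3: Third next() = 1.
Therefore ans = 1.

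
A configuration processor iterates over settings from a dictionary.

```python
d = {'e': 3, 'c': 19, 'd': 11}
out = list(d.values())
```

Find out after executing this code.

Step 1: d.values() returns the dictionary values in insertion order.
Therefore out = [3, 19, 11].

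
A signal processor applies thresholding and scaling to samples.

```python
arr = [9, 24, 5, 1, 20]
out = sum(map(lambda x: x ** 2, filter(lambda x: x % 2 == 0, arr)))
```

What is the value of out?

Step 1: Filter even numbers from [9, 24, 5, 1, 20]: [24, 20]
Step 2: Square each: [576, 400]
Step 3: Sum = 976.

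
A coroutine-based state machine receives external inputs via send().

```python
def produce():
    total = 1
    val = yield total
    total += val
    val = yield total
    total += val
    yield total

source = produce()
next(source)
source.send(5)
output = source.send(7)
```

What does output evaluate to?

Step 1: next() -> yield total=1.
Step 2: send(5) -> val=5, total = 1+5 = 6, yield 6.
Step 3: send(7) -> val=7, total = 6+7 = 13, yield 13.
Therefore output = 13.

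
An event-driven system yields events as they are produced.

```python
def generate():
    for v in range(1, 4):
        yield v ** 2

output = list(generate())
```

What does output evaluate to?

Step 1: For each v in range(1, 4), yield v**2:
  v=1: yield 1**2 = 1
  v=2: yield 2**2 = 4
  v=3: yield 3**2 = 9
Therefore output = [1, 4, 9].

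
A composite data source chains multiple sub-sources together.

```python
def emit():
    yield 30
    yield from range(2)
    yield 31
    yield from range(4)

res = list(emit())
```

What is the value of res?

Step 1: Trace yields in order:
  yield 30
  yield 0
  yield 1
  yield 31
  yield 0
  yield 1
  yield 2
  yield 3
Therefore res = [30, 0, 1, 31, 0, 1, 2, 3].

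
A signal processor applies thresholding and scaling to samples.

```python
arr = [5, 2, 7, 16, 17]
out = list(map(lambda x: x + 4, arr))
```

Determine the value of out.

Step 1: Apply lambda x: x + 4 to each element:
  5 -> 9
  2 -> 6
  7 -> 11
  16 -> 20
  17 -> 21
Therefore out = [9, 6, 11, 20, 21].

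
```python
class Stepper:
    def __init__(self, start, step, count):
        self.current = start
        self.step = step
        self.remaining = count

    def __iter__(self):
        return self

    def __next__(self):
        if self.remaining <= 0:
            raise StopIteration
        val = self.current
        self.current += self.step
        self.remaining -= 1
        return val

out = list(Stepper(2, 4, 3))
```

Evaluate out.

Step 1: Stepper starts at 2, increments by 4, for 3 steps:
  Yield 2, then current += 4
  Yield 6, then current += 4
  Yield 10, then current += 4
Therefore out = [2, 6, 10].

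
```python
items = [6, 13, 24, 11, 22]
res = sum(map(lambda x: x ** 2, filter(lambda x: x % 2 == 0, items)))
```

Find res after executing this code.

Step 1: Filter even numbers from [6, 13, 24, 11, 22]: [6, 24, 22]
Step 2: Square each: [36, 576, 484]
Step 3: Sum = 1096.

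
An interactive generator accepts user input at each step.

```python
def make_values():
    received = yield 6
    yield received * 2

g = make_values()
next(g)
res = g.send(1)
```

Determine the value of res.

Step 1: next(g) advances to first yield, producing 6.
Step 2: send(1) resumes, received = 1.
Step 3: yield received * 2 = 1 * 2 = 2.
Therefore res = 2.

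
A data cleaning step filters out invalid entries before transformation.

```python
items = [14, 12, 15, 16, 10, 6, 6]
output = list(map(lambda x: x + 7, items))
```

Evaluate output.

Step 1: Apply lambda x: x + 7 to each element:
  14 -> 21
  12 -> 19
  15 -> 22
  16 -> 23
  10 -> 17
  6 -> 13
  6 -> 13
Therefore output = [21, 19, 22, 23, 17, 13, 13].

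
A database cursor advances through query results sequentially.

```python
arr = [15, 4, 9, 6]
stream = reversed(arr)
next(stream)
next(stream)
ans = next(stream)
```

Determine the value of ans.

Step 1: reversed([15, 4, 9, 6]) gives iterator: [6, 9, 4, 15].
Step 2: First next() = 6, second next() = 9.
Step 3: Third next() = 4.
Therefore ans = 4.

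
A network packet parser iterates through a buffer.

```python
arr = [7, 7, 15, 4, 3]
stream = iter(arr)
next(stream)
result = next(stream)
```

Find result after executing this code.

Step 1: Create iterator over [7, 7, 15, 4, 3].
Step 2: next() consumes 7.
Step 3: next() returns 7.
Therefore result = 7.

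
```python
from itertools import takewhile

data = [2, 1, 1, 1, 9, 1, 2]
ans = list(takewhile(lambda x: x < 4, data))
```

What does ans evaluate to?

Step 1: takewhile stops at first element >= 4:
  2 < 4: take
  1 < 4: take
  1 < 4: take
  1 < 4: take
  9 >= 4: stop
Therefore ans = [2, 1, 1, 1].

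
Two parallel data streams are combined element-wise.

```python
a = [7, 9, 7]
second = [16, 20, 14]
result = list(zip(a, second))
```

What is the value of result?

Step 1: zip pairs elements at same index:
  Index 0: (7, 16)
  Index 1: (9, 20)
  Index 2: (7, 14)
Therefore result = [(7, 16), (9, 20), (7, 14)].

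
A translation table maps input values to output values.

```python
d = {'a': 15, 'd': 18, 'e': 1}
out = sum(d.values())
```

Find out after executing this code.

Step 1: d.values() = [15, 18, 1].
Step 2: sum = 34.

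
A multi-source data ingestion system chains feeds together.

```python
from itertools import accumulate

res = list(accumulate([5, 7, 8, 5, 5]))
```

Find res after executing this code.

Step 1: accumulate computes running sums:
  + 5 = 5
  + 7 = 12
  + 8 = 20
  + 5 = 25
  + 5 = 30
Therefore res = [5, 12, 20, 25, 30].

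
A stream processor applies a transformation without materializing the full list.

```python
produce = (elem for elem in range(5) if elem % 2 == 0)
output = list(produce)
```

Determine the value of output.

Step 1: Filter range(5) keeping only even values:
  elem=0: even, included
  elem=1: odd, excluded
  elem=2: even, included
  elem=3: odd, excluded
  elem=4: even, included
Therefore output = [0, 2, 4].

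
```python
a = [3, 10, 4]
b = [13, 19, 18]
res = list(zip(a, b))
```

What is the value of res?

Step 1: zip pairs elements at same index:
  Index 0: (3, 13)
  Index 1: (10, 19)
  Index 2: (4, 18)
Therefore res = [(3, 13), (10, 19), (4, 18)].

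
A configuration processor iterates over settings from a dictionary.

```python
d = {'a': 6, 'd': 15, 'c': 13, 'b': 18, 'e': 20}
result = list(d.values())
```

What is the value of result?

Step 1: d.values() returns the dictionary values in insertion order.
Therefore result = [6, 15, 13, 18, 20].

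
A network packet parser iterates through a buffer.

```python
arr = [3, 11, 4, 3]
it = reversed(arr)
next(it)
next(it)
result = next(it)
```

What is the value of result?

Step 1: reversed([3, 11, 4, 3]) gives iterator: [3, 4, 11, 3].
Step 2: First next() = 3, second next() = 4.
Step 3: Third next() = 11.
Therefore result = 11.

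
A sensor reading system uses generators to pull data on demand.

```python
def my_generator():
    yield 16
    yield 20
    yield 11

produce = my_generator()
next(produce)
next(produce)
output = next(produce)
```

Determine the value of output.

Step 1: my_generator() creates a generator.
Step 2: next(produce) yields 16 (consumed and discarded).
Step 3: next(produce) yields 20 (consumed and discarded).
Step 4: next(produce) yields 11, assigned to output.
Therefore output = 11.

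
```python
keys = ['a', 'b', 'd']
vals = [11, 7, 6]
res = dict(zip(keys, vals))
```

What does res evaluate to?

Step 1: zip pairs keys with values:
  'a' -> 11
  'b' -> 7
  'd' -> 6
Therefore res = {'a': 11, 'b': 7, 'd': 6}.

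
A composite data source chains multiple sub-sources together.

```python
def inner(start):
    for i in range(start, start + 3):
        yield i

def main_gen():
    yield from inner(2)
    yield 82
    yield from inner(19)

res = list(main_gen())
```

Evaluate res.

Step 1: main_gen() delegates to inner(2):
  yield 2
  yield 3
  yield 4
Step 2: yield 82
Step 3: Delegates to inner(19):
  yield 19
  yield 20
  yield 21
Therefore res = [2, 3, 4, 82, 19, 20, 21].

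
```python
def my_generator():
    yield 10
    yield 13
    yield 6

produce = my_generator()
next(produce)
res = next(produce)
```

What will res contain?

Step 1: my_generator() creates a generator.
Step 2: next(produce) yields 10 (consumed and discarded).
Step 3: next(produce) yields 13, assigned to res.
Therefore res = 13.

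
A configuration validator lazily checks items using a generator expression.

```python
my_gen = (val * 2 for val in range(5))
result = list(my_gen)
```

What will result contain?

Step 1: For each val in range(5), compute val*2:
  val=0: 0*2 = 0
  val=1: 1*2 = 2
  val=2: 2*2 = 4
  val=3: 3*2 = 6
  val=4: 4*2 = 8
Therefore result = [0, 2, 4, 6, 8].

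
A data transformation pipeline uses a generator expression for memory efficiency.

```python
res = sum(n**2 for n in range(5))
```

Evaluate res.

Step 1: Compute n**2 for each n in range(5):
  n=0: 0**2 = 0
  n=1: 1**2 = 1
  n=2: 2**2 = 4
  n=3: 3**2 = 9
  n=4: 4**2 = 16
Step 2: sum = 0 + 1 + 4 + 9 + 16 = 30.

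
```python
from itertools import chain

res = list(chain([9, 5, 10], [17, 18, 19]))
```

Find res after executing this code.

Step 1: chain() concatenates iterables: [9, 5, 10] + [17, 18, 19].
Therefore res = [9, 5, 10, 17, 18, 19].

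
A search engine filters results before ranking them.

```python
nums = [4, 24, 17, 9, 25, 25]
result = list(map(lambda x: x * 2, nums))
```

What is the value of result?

Step 1: Apply lambda x: x * 2 to each element:
  4 -> 8
  24 -> 48
  17 -> 34
  9 -> 18
  25 -> 50
  25 -> 50
Therefore result = [8, 48, 34, 18, 50, 50].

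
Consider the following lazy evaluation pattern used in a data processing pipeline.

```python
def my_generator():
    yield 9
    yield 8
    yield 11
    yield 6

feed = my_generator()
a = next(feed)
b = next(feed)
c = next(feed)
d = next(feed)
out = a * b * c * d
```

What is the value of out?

Step 1: Create generator and consume all values:
  a = next(feed) = 9
  b = next(feed) = 8
  c = next(feed) = 11
  d = next(feed) = 6
Step 2: out = 9 * 8 * 11 * 6 = 4752.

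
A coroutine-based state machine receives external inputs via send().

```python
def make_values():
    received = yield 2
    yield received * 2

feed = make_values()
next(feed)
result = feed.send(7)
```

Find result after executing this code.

Step 1: next(feed) advances to first yield, producing 2.
Step 2: send(7) resumes, received = 7.
Step 3: yield received * 2 = 7 * 2 = 14.
Therefore result = 14.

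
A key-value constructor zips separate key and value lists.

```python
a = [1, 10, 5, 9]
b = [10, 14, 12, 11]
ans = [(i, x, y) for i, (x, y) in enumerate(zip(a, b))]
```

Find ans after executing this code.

Step 1: enumerate(zip(a, b)) gives index with paired elements:
  i=0: (1, 10)
  i=1: (10, 14)
  i=2: (5, 12)
  i=3: (9, 11)
Therefore ans = [(0, 1, 10), (1, 10, 14), (2, 5, 12), (3, 9, 11)].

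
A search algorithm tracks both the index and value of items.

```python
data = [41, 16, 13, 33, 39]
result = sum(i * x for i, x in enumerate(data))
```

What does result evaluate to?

Step 1: Compute i * x for each (i, x) in enumerate([41, 16, 13, 33, 39]):
  i=0, x=41: 0*41 = 0
  i=1, x=16: 1*16 = 16
  i=2, x=13: 2*13 = 26
  i=3, x=33: 3*33 = 99
  i=4, x=39: 4*39 = 156
Step 2: sum = 0 + 16 + 26 + 99 + 156 = 297.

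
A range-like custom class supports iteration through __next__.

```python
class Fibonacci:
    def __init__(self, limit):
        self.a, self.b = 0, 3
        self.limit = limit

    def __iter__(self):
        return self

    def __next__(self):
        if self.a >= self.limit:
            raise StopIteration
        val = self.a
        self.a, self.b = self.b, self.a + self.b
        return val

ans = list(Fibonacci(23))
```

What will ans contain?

Step 1: Fibonacci-like sequence (a=0, b=3) until >= 23:
  Yield 0, then a,b = 3,3
  Yield 3, then a,b = 3,6
  Yield 3, then a,b = 6,9
  Yield 6, then a,b = 9,15
  Yield 9, then a,b = 15,24
  Yield 15, then a,b = 24,39
Step 2: 24 >= 23, stop.
Therefore ans = [0, 3, 3, 6, 9, 15].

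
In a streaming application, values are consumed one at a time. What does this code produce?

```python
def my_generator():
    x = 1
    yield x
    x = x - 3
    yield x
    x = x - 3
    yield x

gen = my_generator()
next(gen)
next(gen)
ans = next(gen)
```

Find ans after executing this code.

Step 1: Trace through generator execution:
  Yield 1: x starts at 1, yield 1
  Yield 2: x = 1 - 3 = -2, yield -2
  Yield 3: x = -2 - 3 = -5, yield -5
Step 2: First next() gets 1, second next() gets the second value, third next() yields -5.
Therefore ans = -5.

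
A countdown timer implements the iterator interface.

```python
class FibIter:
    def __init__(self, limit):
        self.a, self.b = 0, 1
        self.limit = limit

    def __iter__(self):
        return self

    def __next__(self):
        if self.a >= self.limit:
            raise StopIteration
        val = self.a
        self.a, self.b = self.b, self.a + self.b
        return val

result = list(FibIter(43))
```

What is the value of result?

Step 1: Fibonacci-like sequence (a=0, b=1) until >= 43:
  Yield 0, then a,b = 1,1
  Yield 1, then a,b = 1,2
  Yield 1, then a,b = 2,3
  Yield 2, then a,b = 3,5
  Yield 3, then a,b = 5,8
  Yield 5, then a,b = 8,13
  Yield 8, then a,b = 13,21
  Yield 13, then a,b = 21,34
  Yield 21, then a,b = 34,55
  Yield 34, then a,b = 55,89
Step 2: 55 >= 43, stop.
Therefore result = [0, 1, 1, 2, 3, 5, 8, 13, 21, 34].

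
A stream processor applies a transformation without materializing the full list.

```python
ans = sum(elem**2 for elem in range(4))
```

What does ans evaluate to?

Step 1: Compute elem**2 for each elem in range(4):
  elem=0: 0**2 = 0
  elem=1: 1**2 = 1
  elem=2: 2**2 = 4
  elem=3: 3**2 = 9
Step 2: sum = 0 + 1 + 4 + 9 = 14.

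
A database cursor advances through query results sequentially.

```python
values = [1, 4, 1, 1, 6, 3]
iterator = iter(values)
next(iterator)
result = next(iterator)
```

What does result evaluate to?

Step 1: Create iterator over [1, 4, 1, 1, 6, 3].
Step 2: next() consumes 1.
Step 3: next() returns 4.
Therefore result = 4.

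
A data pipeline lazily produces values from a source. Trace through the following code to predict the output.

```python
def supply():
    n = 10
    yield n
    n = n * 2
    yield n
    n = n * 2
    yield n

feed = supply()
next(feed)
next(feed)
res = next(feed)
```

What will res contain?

Step 1: Trace through generator execution:
  Yield 1: n starts at 10, yield 10
  Yield 2: n = 10 * 2 = 20, yield 20
  Yield 3: n = 20 * 2 = 40, yield 40
Step 2: First next() gets 10, second next() gets the second value, third next() yields 40.
Therefore res = 40.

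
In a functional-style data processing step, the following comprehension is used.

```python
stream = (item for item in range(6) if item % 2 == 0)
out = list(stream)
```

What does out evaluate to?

Step 1: Filter range(6) keeping only even values:
  item=0: even, included
  item=1: odd, excluded
  item=2: even, included
  item=3: odd, excluded
  item=4: even, included
  item=5: odd, excluded
Therefore out = [0, 2, 4].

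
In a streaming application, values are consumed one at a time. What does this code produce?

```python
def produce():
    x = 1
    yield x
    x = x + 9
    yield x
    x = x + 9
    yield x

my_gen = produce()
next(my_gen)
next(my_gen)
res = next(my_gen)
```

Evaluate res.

Step 1: Trace through generator execution:
  Yield 1: x starts at 1, yield 1
  Yield 2: x = 1 + 9 = 10, yield 10
  Yield 3: x = 10 + 9 = 19, yield 19
Step 2: First next() gets 1, second next() gets the second value, third next() yields 19.
Therefore res = 19.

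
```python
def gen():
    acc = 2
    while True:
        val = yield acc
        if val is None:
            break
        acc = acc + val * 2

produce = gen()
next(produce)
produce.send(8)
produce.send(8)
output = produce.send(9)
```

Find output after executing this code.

Step 1: next() -> yield acc=2.
Step 2: send(8) -> val=8, acc = 2 + 8*2 = 18, yield 18.
Step 3: send(8) -> val=8, acc = 18 + 8*2 = 34, yield 34.
Step 4: send(9) -> val=9, acc = 34 + 9*2 = 52, yield 52.
Therefore output = 52.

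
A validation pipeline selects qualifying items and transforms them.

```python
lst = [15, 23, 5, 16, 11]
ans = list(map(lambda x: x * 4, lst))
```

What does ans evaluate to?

Step 1: Apply lambda x: x * 4 to each element:
  15 -> 60
  23 -> 92
  5 -> 20
  16 -> 64
  11 -> 44
Therefore ans = [60, 92, 20, 64, 44].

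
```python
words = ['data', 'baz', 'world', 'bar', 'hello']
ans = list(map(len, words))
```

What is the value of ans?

Step 1: Map len() to each word:
  'data' -> 4
  'baz' -> 3
  'world' -> 5
  'bar' -> 3
  'hello' -> 5
Therefore ans = [4, 3, 5, 3, 5].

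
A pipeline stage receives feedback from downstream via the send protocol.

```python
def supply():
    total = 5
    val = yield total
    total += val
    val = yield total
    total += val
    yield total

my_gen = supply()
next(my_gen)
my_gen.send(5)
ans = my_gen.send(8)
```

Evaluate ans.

Step 1: next() -> yield total=5.
Step 2: send(5) -> val=5, total = 5+5 = 10, yield 10.
Step 3: send(8) -> val=8, total = 10+8 = 18, yield 18.
Therefore ans = 18.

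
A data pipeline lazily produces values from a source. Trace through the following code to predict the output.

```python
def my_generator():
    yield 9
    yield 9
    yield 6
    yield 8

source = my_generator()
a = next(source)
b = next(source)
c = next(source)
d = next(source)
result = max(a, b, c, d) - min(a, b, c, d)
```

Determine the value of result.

Step 1: Create generator and consume all values:
  a = next(source) = 9
  b = next(source) = 9
  c = next(source) = 6
  d = next(source) = 8
Step 2: max = 9, min = 6, result = 9 - 6 = 3.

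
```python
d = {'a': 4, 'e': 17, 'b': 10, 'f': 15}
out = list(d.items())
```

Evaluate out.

Step 1: d.items() returns (key, value) pairs in insertion order.
Therefore out = [('a', 4), ('e', 17), ('b', 10), ('f', 15)].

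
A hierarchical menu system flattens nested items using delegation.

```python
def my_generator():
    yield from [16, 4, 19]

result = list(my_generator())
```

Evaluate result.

Step 1: yield from delegates to the iterable, yielding each element.
Step 2: Collected values: [16, 4, 19].
Therefore result = [16, 4, 19].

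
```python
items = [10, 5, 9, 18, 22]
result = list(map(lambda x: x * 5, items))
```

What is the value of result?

Step 1: Apply lambda x: x * 5 to each element:
  10 -> 50
  5 -> 25
  9 -> 45
  18 -> 90
  22 -> 110
Therefore result = [50, 25, 45, 90, 110].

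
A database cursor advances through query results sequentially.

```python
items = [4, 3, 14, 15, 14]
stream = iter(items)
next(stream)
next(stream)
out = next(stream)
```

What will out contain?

Step 1: Create iterator over [4, 3, 14, 15, 14].
Step 2: next() consumes 4.
Step 3: next() consumes 3.
Step 4: next() returns 14.
Therefore out = 14.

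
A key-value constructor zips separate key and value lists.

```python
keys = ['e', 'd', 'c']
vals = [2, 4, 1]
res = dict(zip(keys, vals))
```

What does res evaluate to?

Step 1: zip pairs keys with values:
  'e' -> 2
  'd' -> 4
  'c' -> 1
Therefore res = {'e': 2, 'd': 4, 'c': 1}.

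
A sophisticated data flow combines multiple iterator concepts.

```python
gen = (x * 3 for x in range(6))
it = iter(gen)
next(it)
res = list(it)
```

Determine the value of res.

Step 1: Generator produces [0, 3, 6, 9, 12, 15].
Step 2: next(it) consumes first element (0).
Step 3: list(it) collects remaining: [3, 6, 9, 12, 15].
Therefore res = [3, 6, 9, 12, 15].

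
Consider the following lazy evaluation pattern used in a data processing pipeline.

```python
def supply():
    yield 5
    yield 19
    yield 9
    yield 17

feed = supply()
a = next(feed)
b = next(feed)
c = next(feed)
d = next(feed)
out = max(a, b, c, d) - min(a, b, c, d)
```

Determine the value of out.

Step 1: Create generator and consume all values:
  a = next(feed) = 5
  b = next(feed) = 19
  c = next(feed) = 9
  d = next(feed) = 17
Step 2: max = 19, min = 5, out = 19 - 5 = 14.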